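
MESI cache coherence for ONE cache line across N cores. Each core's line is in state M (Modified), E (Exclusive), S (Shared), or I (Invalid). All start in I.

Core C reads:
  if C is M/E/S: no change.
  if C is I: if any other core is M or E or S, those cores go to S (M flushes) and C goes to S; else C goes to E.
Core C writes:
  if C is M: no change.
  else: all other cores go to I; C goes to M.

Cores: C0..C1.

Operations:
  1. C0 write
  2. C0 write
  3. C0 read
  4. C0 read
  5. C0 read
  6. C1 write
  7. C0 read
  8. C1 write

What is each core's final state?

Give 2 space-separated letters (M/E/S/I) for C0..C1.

Op 1: C0 write [C0 write: invalidate none -> C0=M] -> [M,I]
Op 2: C0 write [C0 write: already M (modified), no change] -> [M,I]
Op 3: C0 read [C0 read: already in M, no change] -> [M,I]
Op 4: C0 read [C0 read: already in M, no change] -> [M,I]
Op 5: C0 read [C0 read: already in M, no change] -> [M,I]
Op 6: C1 write [C1 write: invalidate ['C0=M'] -> C1=M] -> [I,M]
Op 7: C0 read [C0 read from I: others=['C1=M'] -> C0=S, others downsized to S] -> [S,S]
Op 8: C1 write [C1 write: invalidate ['C0=S'] -> C1=M] -> [I,M]

Answer: I M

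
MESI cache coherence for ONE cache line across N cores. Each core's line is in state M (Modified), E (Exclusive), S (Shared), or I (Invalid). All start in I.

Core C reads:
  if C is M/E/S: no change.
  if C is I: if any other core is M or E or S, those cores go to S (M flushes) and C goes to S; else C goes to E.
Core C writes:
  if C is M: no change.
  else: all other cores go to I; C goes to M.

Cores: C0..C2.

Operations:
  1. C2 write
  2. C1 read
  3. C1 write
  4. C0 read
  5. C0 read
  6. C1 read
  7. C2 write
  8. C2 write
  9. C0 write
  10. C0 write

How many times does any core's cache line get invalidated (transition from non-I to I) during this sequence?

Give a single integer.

Answer: 4

Derivation:
Op 1: C2 write [C2 write: invalidate none -> C2=M] -> [I,I,M] (invalidations this op: 0; running total: 0)
Op 2: C1 read [C1 read from I: others=['C2=M'] -> C1=S, others downsized to S] -> [I,S,S] (invalidations this op: 0; running total: 0)
Op 3: C1 write [C1 write: invalidate ['C2=S'] -> C1=M] -> [I,M,I] (invalidations this op: 1; running total: 1)
Op 4: C0 read [C0 read from I: others=['C1=M'] -> C0=S, others downsized to S] -> [S,S,I] (invalidations this op: 0; running total: 1)
Op 5: C0 read [C0 read: already in S, no change] -> [S,S,I] (invalidations this op: 0; running total: 1)
Op 6: C1 read [C1 read: already in S, no change] -> [S,S,I] (invalidations this op: 0; running total: 1)
Op 7: C2 write [C2 write: invalidate ['C0=S', 'C1=S'] -> C2=M] -> [I,I,M] (invalidations this op: 2; running total: 3)
Op 8: C2 write [C2 write: already M (modified), no change] -> [I,I,M] (invalidations this op: 0; running total: 3)
Op 9: C0 write [C0 write: invalidate ['C2=M'] -> C0=M] -> [M,I,I] (invalidations this op: 1; running total: 4)
Op 10: C0 write [C0 write: already M (modified), no change] -> [M,I,I] (invalidations this op: 0; running total: 4)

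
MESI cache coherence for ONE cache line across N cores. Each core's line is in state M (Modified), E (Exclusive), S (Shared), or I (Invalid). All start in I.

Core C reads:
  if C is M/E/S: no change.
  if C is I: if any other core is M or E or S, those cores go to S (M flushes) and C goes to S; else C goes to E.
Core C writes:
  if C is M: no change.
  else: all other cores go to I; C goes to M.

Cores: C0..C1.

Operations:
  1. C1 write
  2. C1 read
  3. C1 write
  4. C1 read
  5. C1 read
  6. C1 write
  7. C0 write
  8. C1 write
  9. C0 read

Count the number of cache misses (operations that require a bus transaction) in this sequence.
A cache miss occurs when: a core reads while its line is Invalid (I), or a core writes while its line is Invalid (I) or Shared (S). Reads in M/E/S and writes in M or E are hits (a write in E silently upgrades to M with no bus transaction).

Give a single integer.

Answer: 4

Derivation:
Op 1: C1 write [C1 write: invalidate none -> C1=M] -> [I,M] [MISS #1: write from I]
Op 2: C1 read [C1 read: already in M, no change] -> [I,M] [hit: read from M]
Op 3: C1 write [C1 write: already M (modified), no change] -> [I,M] [hit: write from M]
Op 4: C1 read [C1 read: already in M, no change] -> [I,M] [hit: read from M]
Op 5: C1 read [C1 read: already in M, no change] -> [I,M] [hit: read from M]
Op 6: C1 write [C1 write: already M (modified), no change] -> [I,M] [hit: write from M]
Op 7: C0 write [C0 write: invalidate ['C1=M'] -> C0=M] -> [M,I] [MISS #2: write from I]
Op 8: C1 write [C1 write: invalidate ['C0=M'] -> C1=M] -> [I,M] [MISS #3: write from I]
Op 9: C0 read [C0 read from I: others=['C1=M'] -> C0=S, others downsized to S] -> [S,S] [MISS #4: read from I]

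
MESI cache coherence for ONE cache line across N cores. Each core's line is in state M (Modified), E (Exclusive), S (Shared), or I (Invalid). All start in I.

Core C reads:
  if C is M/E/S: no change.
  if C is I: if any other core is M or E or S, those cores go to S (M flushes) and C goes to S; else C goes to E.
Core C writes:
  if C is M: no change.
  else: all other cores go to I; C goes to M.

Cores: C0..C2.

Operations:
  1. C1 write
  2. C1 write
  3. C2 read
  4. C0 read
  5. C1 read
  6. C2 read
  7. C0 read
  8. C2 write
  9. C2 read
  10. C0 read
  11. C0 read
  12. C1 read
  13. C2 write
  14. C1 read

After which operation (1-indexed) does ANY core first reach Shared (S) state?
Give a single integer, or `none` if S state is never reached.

Op 1: C1 write [C1 write: invalidate none -> C1=M] -> [I,M,I]
Op 2: C1 write [C1 write: already M (modified), no change] -> [I,M,I]
Op 3: C2 read [C2 read from I: others=['C1=M'] -> C2=S, others downsized to S] -> [I,S,S]
  -> First S state at op 3; remaining ops need not be traced.

Answer: 3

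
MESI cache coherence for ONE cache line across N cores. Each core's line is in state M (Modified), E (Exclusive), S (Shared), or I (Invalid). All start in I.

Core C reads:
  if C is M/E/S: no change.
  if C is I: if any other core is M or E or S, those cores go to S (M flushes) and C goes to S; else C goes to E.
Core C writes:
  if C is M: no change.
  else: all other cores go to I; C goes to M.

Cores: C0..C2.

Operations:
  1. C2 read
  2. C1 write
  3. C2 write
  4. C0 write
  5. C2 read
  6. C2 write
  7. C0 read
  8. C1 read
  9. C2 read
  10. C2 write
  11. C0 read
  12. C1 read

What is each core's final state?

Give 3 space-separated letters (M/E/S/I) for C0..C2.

Op 1: C2 read [C2 read from I: no other sharers -> C2=E (exclusive)] -> [I,I,E]
Op 2: C1 write [C1 write: invalidate ['C2=E'] -> C1=M] -> [I,M,I]
Op 3: C2 write [C2 write: invalidate ['C1=M'] -> C2=M] -> [I,I,M]
Op 4: C0 write [C0 write: invalidate ['C2=M'] -> C0=M] -> [M,I,I]
Op 5: C2 read [C2 read from I: others=['C0=M'] -> C2=S, others downsized to S] -> [S,I,S]
Op 6: C2 write [C2 write: invalidate ['C0=S'] -> C2=M] -> [I,I,M]
Op 7: C0 read [C0 read from I: others=['C2=M'] -> C0=S, others downsized to S] -> [S,I,S]
Op 8: C1 read [C1 read from I: others=['C0=S', 'C2=S'] -> C1=S, others downsized to S] -> [S,S,S]
Op 9: C2 read [C2 read: already in S, no change] -> [S,S,S]
Op 10: C2 write [C2 write: invalidate ['C0=S', 'C1=S'] -> C2=M] -> [I,I,M]
Op 11: C0 read [C0 read from I: others=['C2=M'] -> C0=S, others downsized to S] -> [S,I,S]
Op 12: C1 read [C1 read from I: others=['C0=S', 'C2=S'] -> C1=S, others downsized to S] -> [S,S,S]

Answer: S S S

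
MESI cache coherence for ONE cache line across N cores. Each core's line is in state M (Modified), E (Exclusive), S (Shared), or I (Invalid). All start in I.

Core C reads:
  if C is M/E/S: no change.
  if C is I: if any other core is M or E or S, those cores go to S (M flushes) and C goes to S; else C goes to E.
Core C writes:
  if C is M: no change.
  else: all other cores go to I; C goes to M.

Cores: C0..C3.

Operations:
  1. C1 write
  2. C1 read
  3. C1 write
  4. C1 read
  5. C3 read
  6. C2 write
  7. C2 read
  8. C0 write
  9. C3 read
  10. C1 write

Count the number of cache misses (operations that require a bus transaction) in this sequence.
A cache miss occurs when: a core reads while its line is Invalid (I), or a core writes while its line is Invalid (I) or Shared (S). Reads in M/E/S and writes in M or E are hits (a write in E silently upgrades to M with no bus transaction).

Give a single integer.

Op 1: C1 write [C1 write: invalidate none -> C1=M] -> [I,M,I,I] [MISS #1: write from I]
Op 2: C1 read [C1 read: already in M, no change] -> [I,M,I,I] [hit: read from M]
Op 3: C1 write [C1 write: already M (modified), no change] -> [I,M,I,I] [hit: write from M]
Op 4: C1 read [C1 read: already in M, no change] -> [I,M,I,I] [hit: read from M]
Op 5: C3 read [C3 read from I: others=['C1=M'] -> C3=S, others downsized to S] -> [I,S,I,S] [MISS #2: read from I]
Op 6: C2 write [C2 write: invalidate ['C1=S', 'C3=S'] -> C2=M] -> [I,I,M,I] [MISS #3: write from I]
Op 7: C2 read [C2 read: already in M, no change] -> [I,I,M,I] [hit: read from M]
Op 8: C0 write [C0 write: invalidate ['C2=M'] -> C0=M] -> [M,I,I,I] [MISS #4: write from I]
Op 9: C3 read [C3 read from I: others=['C0=M'] -> C3=S, others downsized to S] -> [S,I,I,S] [MISS #5: read from I]
Op 10: C1 write [C1 write: invalidate ['C0=S', 'C3=S'] -> C1=M] -> [I,M,I,I] [MISS #6: write from I]

Answer: 6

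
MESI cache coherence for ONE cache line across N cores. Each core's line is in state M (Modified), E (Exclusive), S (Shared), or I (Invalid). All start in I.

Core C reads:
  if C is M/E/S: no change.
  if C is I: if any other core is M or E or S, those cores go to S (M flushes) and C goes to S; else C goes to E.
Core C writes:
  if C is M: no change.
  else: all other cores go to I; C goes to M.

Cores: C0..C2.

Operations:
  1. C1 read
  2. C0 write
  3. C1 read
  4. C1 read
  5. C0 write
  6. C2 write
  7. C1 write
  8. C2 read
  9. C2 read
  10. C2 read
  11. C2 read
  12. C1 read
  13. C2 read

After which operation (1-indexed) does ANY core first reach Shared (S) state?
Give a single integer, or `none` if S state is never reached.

Answer: 3

Derivation:
Op 1: C1 read [C1 read from I: no other sharers -> C1=E (exclusive)] -> [I,E,I]
Op 2: C0 write [C0 write: invalidate ['C1=E'] -> C0=M] -> [M,I,I]
Op 3: C1 read [C1 read from I: others=['C0=M'] -> C1=S, others downsized to S] -> [S,S,I]
  -> First S state at op 3; remaining ops need not be traced.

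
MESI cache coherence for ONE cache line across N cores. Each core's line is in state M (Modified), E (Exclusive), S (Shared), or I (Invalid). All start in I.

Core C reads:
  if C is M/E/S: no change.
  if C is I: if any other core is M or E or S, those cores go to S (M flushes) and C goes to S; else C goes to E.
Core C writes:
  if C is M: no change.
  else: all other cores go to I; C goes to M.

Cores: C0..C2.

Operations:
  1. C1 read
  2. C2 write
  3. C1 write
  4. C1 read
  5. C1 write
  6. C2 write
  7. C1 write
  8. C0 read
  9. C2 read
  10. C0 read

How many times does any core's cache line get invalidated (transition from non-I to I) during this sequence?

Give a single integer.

Op 1: C1 read [C1 read from I: no other sharers -> C1=E (exclusive)] -> [I,E,I] (invalidations this op: 0; running total: 0)
Op 2: C2 write [C2 write: invalidate ['C1=E'] -> C2=M] -> [I,I,M] (invalidations this op: 1; running total: 1)
Op 3: C1 write [C1 write: invalidate ['C2=M'] -> C1=M] -> [I,M,I] (invalidations this op: 1; running total: 2)
Op 4: C1 read [C1 read: already in M, no change] -> [I,M,I] (invalidations this op: 0; running total: 2)
Op 5: C1 write [C1 write: already M (modified), no change] -> [I,M,I] (invalidations this op: 0; running total: 2)
Op 6: C2 write [C2 write: invalidate ['C1=M'] -> C2=M] -> [I,I,M] (invalidations this op: 1; running total: 3)
Op 7: C1 write [C1 write: invalidate ['C2=M'] -> C1=M] -> [I,M,I] (invalidations this op: 1; running total: 4)
Op 8: C0 read [C0 read from I: others=['C1=M'] -> C0=S, others downsized to S] -> [S,S,I] (invalidations this op: 0; running total: 4)
Op 9: C2 read [C2 read from I: others=['C0=S', 'C1=S'] -> C2=S, others downsized to S] -> [S,S,S] (invalidations this op: 0; running total: 4)
Op 10: C0 read [C0 read: already in S, no change] -> [S,S,S] (invalidations this op: 0; running total: 4)

Answer: 4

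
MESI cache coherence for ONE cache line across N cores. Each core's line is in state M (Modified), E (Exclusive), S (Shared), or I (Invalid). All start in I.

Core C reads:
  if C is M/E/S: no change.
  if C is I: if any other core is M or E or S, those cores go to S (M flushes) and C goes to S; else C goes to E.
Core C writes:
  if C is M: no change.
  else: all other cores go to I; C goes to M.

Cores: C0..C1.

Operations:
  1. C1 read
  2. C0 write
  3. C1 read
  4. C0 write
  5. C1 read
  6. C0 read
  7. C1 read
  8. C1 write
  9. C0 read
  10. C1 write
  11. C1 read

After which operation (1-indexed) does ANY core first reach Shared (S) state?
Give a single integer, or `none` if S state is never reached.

Op 1: C1 read [C1 read from I: no other sharers -> C1=E (exclusive)] -> [I,E]
Op 2: C0 write [C0 write: invalidate ['C1=E'] -> C0=M] -> [M,I]
Op 3: C1 read [C1 read from I: others=['C0=M'] -> C1=S, others downsized to S] -> [S,S]
  -> First S state at op 3; remaining ops need not be traced.

Answer: 3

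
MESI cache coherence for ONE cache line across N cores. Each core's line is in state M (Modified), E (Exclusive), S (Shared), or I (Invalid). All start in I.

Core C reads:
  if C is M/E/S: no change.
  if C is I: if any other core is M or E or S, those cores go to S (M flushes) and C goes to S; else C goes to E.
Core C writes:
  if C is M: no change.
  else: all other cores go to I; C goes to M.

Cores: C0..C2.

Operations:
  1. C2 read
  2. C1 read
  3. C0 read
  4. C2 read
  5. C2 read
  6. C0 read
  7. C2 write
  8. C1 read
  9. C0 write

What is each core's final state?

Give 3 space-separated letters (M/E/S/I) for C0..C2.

Op 1: C2 read [C2 read from I: no other sharers -> C2=E (exclusive)] -> [I,I,E]
Op 2: C1 read [C1 read from I: others=['C2=E'] -> C1=S, others downsized to S] -> [I,S,S]
Op 3: C0 read [C0 read from I: others=['C1=S', 'C2=S'] -> C0=S, others downsized to S] -> [S,S,S]
Op 4: C2 read [C2 read: already in S, no change] -> [S,S,S]
Op 5: C2 read [C2 read: already in S, no change] -> [S,S,S]
Op 6: C0 read [C0 read: already in S, no change] -> [S,S,S]
Op 7: C2 write [C2 write: invalidate ['C0=S', 'C1=S'] -> C2=M] -> [I,I,M]
Op 8: C1 read [C1 read from I: others=['C2=M'] -> C1=S, others downsized to S] -> [I,S,S]
Op 9: C0 write [C0 write: invalidate ['C1=S', 'C2=S'] -> C0=M] -> [M,I,I]

Answer: M I I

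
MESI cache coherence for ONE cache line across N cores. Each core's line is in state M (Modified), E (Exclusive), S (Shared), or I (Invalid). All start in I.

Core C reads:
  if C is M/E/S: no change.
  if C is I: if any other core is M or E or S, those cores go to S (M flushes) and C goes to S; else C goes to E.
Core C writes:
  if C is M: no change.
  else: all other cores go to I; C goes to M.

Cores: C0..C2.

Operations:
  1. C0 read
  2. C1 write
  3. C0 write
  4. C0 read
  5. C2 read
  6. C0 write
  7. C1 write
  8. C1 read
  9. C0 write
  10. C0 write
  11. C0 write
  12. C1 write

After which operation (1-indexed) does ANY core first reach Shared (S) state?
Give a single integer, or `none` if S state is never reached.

Answer: 5

Derivation:
Op 1: C0 read [C0 read from I: no other sharers -> C0=E (exclusive)] -> [E,I,I]
Op 2: C1 write [C1 write: invalidate ['C0=E'] -> C1=M] -> [I,M,I]
Op 3: C0 write [C0 write: invalidate ['C1=M'] -> C0=M] -> [M,I,I]
Op 4: C0 read [C0 read: already in M, no change] -> [M,I,I]
Op 5: C2 read [C2 read from I: others=['C0=M'] -> C2=S, others downsized to S] -> [S,I,S]
  -> First S state at op 5; remaining ops need not be traced.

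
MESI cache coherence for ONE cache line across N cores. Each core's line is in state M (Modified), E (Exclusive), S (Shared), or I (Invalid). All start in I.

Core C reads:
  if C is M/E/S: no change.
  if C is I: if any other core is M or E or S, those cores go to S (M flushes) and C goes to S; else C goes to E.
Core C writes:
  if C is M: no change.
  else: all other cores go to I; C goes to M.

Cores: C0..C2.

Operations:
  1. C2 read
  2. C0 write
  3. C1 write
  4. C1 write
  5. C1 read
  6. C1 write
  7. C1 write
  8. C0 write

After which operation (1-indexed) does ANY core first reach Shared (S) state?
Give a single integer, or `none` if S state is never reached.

Op 1: C2 read [C2 read from I: no other sharers -> C2=E (exclusive)] -> [I,I,E]
Op 2: C0 write [C0 write: invalidate ['C2=E'] -> C0=M] -> [M,I,I]
Op 3: C1 write [C1 write: invalidate ['C0=M'] -> C1=M] -> [I,M,I]
Op 4: C1 write [C1 write: already M (modified), no change] -> [I,M,I]
Op 5: C1 read [C1 read: already in M, no change] -> [I,M,I]
Op 6: C1 write [C1 write: already M (modified), no change] -> [I,M,I]
Op 7: C1 write [C1 write: already M (modified), no change] -> [I,M,I]
Op 8: C0 write [C0 write: invalidate ['C1=M'] -> C0=M] -> [M,I,I]
S state never reached in this sequence.

Answer: none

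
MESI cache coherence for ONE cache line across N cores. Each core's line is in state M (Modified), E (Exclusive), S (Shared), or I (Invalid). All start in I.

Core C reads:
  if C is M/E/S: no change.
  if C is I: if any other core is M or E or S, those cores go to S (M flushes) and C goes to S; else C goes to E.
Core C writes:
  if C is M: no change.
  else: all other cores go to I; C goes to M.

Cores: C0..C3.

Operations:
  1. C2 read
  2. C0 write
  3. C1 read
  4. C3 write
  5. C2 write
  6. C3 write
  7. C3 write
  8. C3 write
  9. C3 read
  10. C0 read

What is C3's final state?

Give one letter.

Op 1: C2 read [C2 read from I: no other sharers -> C2=E (exclusive)] -> [I,I,E,I]
Op 2: C0 write [C0 write: invalidate ['C2=E'] -> C0=M] -> [M,I,I,I]
Op 3: C1 read [C1 read from I: others=['C0=M'] -> C1=S, others downsized to S] -> [S,S,I,I]
Op 4: C3 write [C3 write: invalidate ['C0=S', 'C1=S'] -> C3=M] -> [I,I,I,M]
Op 5: C2 write [C2 write: invalidate ['C3=M'] -> C2=M] -> [I,I,M,I]
Op 6: C3 write [C3 write: invalidate ['C2=M'] -> C3=M] -> [I,I,I,M]
Op 7: C3 write [C3 write: already M (modified), no change] -> [I,I,I,M]
Op 8: C3 write [C3 write: already M (modified), no change] -> [I,I,I,M]
Op 9: C3 read [C3 read: already in M, no change] -> [I,I,I,M]
Op 10: C0 read [C0 read from I: others=['C3=M'] -> C0=S, others downsized to S] -> [S,I,I,S]

Answer: S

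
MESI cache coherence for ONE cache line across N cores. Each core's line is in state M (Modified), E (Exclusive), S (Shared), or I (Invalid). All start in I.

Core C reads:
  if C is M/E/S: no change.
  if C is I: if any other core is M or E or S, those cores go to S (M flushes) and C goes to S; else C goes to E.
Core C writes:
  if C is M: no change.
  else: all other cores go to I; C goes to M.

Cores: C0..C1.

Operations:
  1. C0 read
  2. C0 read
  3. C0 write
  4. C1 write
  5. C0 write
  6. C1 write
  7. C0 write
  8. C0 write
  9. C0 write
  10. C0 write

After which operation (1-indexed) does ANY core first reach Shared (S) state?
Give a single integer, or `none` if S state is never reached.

Answer: none

Derivation:
Op 1: C0 read [C0 read from I: no other sharers -> C0=E (exclusive)] -> [E,I]
Op 2: C0 read [C0 read: already in E, no change] -> [E,I]
Op 3: C0 write [C0 write: invalidate none -> C0=M] -> [M,I]
Op 4: C1 write [C1 write: invalidate ['C0=M'] -> C1=M] -> [I,M]
Op 5: C0 write [C0 write: invalidate ['C1=M'] -> C0=M] -> [M,I]
Op 6: C1 write [C1 write: invalidate ['C0=M'] -> C1=M] -> [I,M]
Op 7: C0 write [C0 write: invalidate ['C1=M'] -> C0=M] -> [M,I]
Op 8: C0 write [C0 write: already M (modified), no change] -> [M,I]
Op 9: C0 write [C0 write: already M (modified), no change] -> [M,I]
Op 10: C0 write [C0 write: already M (modified), no change] -> [M,I]
S state never reached in this sequence.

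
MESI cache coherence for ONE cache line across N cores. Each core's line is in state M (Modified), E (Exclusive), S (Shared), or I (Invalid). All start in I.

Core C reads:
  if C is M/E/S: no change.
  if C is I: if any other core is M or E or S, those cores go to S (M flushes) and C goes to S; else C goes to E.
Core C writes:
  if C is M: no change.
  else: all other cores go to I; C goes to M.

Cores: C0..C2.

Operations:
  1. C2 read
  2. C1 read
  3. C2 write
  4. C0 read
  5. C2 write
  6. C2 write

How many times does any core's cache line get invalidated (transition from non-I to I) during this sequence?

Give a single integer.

Op 1: C2 read [C2 read from I: no other sharers -> C2=E (exclusive)] -> [I,I,E] (invalidations this op: 0; running total: 0)
Op 2: C1 read [C1 read from I: others=['C2=E'] -> C1=S, others downsized to S] -> [I,S,S] (invalidations this op: 0; running total: 0)
Op 3: C2 write [C2 write: invalidate ['C1=S'] -> C2=M] -> [I,I,M] (invalidations this op: 1; running total: 1)
Op 4: C0 read [C0 read from I: others=['C2=M'] -> C0=S, others downsized to S] -> [S,I,S] (invalidations this op: 0; running total: 1)
Op 5: C2 write [C2 write: invalidate ['C0=S'] -> C2=M] -> [I,I,M] (invalidations this op: 1; running total: 2)
Op 6: C2 write [C2 write: already M (modified), no change] -> [I,I,M] (invalidations this op: 0; running total: 2)

Answer: 2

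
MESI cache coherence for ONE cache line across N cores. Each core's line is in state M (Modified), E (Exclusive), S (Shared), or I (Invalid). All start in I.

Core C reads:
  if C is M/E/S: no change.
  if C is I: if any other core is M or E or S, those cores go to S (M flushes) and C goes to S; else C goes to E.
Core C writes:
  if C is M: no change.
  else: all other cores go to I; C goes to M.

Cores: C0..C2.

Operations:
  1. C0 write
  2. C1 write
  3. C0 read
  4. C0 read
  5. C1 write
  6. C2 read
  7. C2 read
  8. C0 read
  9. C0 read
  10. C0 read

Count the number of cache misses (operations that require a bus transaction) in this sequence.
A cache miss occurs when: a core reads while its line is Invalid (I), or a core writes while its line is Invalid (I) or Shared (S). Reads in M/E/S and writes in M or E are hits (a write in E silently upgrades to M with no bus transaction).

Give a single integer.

Answer: 6

Derivation:
Op 1: C0 write [C0 write: invalidate none -> C0=M] -> [M,I,I] [MISS #1: write from I]
Op 2: C1 write [C1 write: invalidate ['C0=M'] -> C1=M] -> [I,M,I] [MISS #2: write from I]
Op 3: C0 read [C0 read from I: others=['C1=M'] -> C0=S, others downsized to S] -> [S,S,I] [MISS #3: read from I]
Op 4: C0 read [C0 read: already in S, no change] -> [S,S,I] [hit: read from S]
Op 5: C1 write [C1 write: invalidate ['C0=S'] -> C1=M] -> [I,M,I] [MISS #4: write from S]
Op 6: C2 read [C2 read from I: others=['C1=M'] -> C2=S, others downsized to S] -> [I,S,S] [MISS #5: read from I]
Op 7: C2 read [C2 read: already in S, no change] -> [I,S,S] [hit: read from S]
Op 8: C0 read [C0 read from I: others=['C1=S', 'C2=S'] -> C0=S, others downsized to S] -> [S,S,S] [MISS #6: read from I]
Op 9: C0 read [C0 read: already in S, no change] -> [S,S,S] [hit: read from S]
Op 10: C0 read [C0 read: already in S, no change] -> [S,S,S] [hit: read from S]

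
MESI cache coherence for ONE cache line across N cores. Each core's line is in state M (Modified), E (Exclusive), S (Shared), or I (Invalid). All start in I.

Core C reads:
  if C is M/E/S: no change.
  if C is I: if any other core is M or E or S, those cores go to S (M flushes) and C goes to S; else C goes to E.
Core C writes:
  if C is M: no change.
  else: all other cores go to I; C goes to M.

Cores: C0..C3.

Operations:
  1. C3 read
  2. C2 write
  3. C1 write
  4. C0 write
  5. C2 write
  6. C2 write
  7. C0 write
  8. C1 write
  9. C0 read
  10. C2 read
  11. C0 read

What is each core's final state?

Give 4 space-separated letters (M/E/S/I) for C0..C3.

Op 1: C3 read [C3 read from I: no other sharers -> C3=E (exclusive)] -> [I,I,I,E]
Op 2: C2 write [C2 write: invalidate ['C3=E'] -> C2=M] -> [I,I,M,I]
Op 3: C1 write [C1 write: invalidate ['C2=M'] -> C1=M] -> [I,M,I,I]
Op 4: C0 write [C0 write: invalidate ['C1=M'] -> C0=M] -> [M,I,I,I]
Op 5: C2 write [C2 write: invalidate ['C0=M'] -> C2=M] -> [I,I,M,I]
Op 6: C2 write [C2 write: already M (modified), no change] -> [I,I,M,I]
Op 7: C0 write [C0 write: invalidate ['C2=M'] -> C0=M] -> [M,I,I,I]
Op 8: C1 write [C1 write: invalidate ['C0=M'] -> C1=M] -> [I,M,I,I]
Op 9: C0 read [C0 read from I: others=['C1=M'] -> C0=S, others downsized to S] -> [S,S,I,I]
Op 10: C2 read [C2 read from I: others=['C0=S', 'C1=S'] -> C2=S, others downsized to S] -> [S,S,S,I]
Op 11: C0 read [C0 read: already in S, no change] -> [S,S,S,I]

Answer: S S S I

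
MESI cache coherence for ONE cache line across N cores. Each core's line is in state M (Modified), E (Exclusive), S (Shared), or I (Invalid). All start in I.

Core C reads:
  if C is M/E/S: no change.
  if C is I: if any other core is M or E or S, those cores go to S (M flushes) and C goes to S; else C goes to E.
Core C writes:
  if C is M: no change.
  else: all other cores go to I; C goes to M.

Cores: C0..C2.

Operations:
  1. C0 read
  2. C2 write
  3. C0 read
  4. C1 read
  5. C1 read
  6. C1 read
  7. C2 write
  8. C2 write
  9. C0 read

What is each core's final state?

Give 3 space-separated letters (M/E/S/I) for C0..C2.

Answer: S I S

Derivation:
Op 1: C0 read [C0 read from I: no other sharers -> C0=E (exclusive)] -> [E,I,I]
Op 2: C2 write [C2 write: invalidate ['C0=E'] -> C2=M] -> [I,I,M]
Op 3: C0 read [C0 read from I: others=['C2=M'] -> C0=S, others downsized to S] -> [S,I,S]
Op 4: C1 read [C1 read from I: others=['C0=S', 'C2=S'] -> C1=S, others downsized to S] -> [S,S,S]
Op 5: C1 read [C1 read: already in S, no change] -> [S,S,S]
Op 6: C1 read [C1 read: already in S, no change] -> [S,S,S]
Op 7: C2 write [C2 write: invalidate ['C0=S', 'C1=S'] -> C2=M] -> [I,I,M]
Op 8: C2 write [C2 write: already M (modified), no change] -> [I,I,M]
Op 9: C0 read [C0 read from I: others=['C2=M'] -> C0=S, others downsized to S] -> [S,I,S]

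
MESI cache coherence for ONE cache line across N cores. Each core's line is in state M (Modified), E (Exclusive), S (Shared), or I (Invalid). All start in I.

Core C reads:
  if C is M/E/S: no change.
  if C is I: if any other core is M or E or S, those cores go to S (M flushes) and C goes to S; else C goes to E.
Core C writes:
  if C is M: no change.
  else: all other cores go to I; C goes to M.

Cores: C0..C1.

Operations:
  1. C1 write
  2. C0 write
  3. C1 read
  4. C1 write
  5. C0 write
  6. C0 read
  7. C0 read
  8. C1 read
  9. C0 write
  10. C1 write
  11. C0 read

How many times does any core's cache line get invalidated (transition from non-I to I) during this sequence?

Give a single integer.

Answer: 5

Derivation:
Op 1: C1 write [C1 write: invalidate none -> C1=M] -> [I,M] (invalidations this op: 0; running total: 0)
Op 2: C0 write [C0 write: invalidate ['C1=M'] -> C0=M] -> [M,I] (invalidations this op: 1; running total: 1)
Op 3: C1 read [C1 read from I: others=['C0=M'] -> C1=S, others downsized to S] -> [S,S] (invalidations this op: 0; running total: 1)
Op 4: C1 write [C1 write: invalidate ['C0=S'] -> C1=M] -> [I,M] (invalidations this op: 1; running total: 2)
Op 5: C0 write [C0 write: invalidate ['C1=M'] -> C0=M] -> [M,I] (invalidations this op: 1; running total: 3)
Op 6: C0 read [C0 read: already in M, no change] -> [M,I] (invalidations this op: 0; running total: 3)
Op 7: C0 read [C0 read: already in M, no change] -> [M,I] (invalidations this op: 0; running total: 3)
Op 8: C1 read [C1 read from I: others=['C0=M'] -> C1=S, others downsized to S] -> [S,S] (invalidations this op: 0; running total: 3)
Op 9: C0 write [C0 write: invalidate ['C1=S'] -> C0=M] -> [M,I] (invalidations this op: 1; running total: 4)
Op 10: C1 write [C1 write: invalidate ['C0=M'] -> C1=M] -> [I,M] (invalidations this op: 1; running total: 5)
Op 11: C0 read [C0 read from I: others=['C1=M'] -> C0=S, others downsized to S] -> [S,S] (invalidations this op: 0; running total: 5)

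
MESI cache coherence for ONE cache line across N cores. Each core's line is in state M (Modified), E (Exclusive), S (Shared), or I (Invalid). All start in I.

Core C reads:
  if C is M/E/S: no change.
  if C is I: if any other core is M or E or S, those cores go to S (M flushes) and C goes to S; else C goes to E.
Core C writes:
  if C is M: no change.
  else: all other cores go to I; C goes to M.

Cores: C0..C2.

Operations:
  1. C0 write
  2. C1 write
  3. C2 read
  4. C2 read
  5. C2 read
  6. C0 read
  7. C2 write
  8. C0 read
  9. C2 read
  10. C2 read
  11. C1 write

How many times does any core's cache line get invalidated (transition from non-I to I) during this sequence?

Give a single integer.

Op 1: C0 write [C0 write: invalidate none -> C0=M] -> [M,I,I] (invalidations this op: 0; running total: 0)
Op 2: C1 write [C1 write: invalidate ['C0=M'] -> C1=M] -> [I,M,I] (invalidations this op: 1; running total: 1)
Op 3: C2 read [C2 read from I: others=['C1=M'] -> C2=S, others downsized to S] -> [I,S,S] (invalidations this op: 0; running total: 1)
Op 4: C2 read [C2 read: already in S, no change] -> [I,S,S] (invalidations this op: 0; running total: 1)
Op 5: C2 read [C2 read: already in S, no change] -> [I,S,S] (invalidations this op: 0; running total: 1)
Op 6: C0 read [C0 read from I: others=['C1=S', 'C2=S'] -> C0=S, others downsized to S] -> [S,S,S] (invalidations this op: 0; running total: 1)
Op 7: C2 write [C2 write: invalidate ['C0=S', 'C1=S'] -> C2=M] -> [I,I,M] (invalidations this op: 2; running total: 3)
Op 8: C0 read [C0 read from I: others=['C2=M'] -> C0=S, others downsized to S] -> [S,I,S] (invalidations this op: 0; running total: 3)
Op 9: C2 read [C2 read: already in S, no change] -> [S,I,S] (invalidations this op: 0; running total: 3)
Op 10: C2 read [C2 read: already in S, no change] -> [S,I,S] (invalidations this op: 0; running total: 3)
Op 11: C1 write [C1 write: invalidate ['C0=S', 'C2=S'] -> C1=M] -> [I,M,I] (invalidations this op: 2; running total: 5)

Answer: 5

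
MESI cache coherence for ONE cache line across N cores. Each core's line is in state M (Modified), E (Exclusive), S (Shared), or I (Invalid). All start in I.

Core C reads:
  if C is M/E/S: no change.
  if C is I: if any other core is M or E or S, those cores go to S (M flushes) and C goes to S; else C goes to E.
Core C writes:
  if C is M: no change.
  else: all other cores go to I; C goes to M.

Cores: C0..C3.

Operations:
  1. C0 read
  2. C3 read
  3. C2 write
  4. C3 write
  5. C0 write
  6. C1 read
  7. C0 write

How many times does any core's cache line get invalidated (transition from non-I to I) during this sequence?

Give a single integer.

Answer: 5

Derivation:
Op 1: C0 read [C0 read from I: no other sharers -> C0=E (exclusive)] -> [E,I,I,I] (invalidations this op: 0; running total: 0)
Op 2: C3 read [C3 read from I: others=['C0=E'] -> C3=S, others downsized to S] -> [S,I,I,S] (invalidations this op: 0; running total: 0)
Op 3: C2 write [C2 write: invalidate ['C0=S', 'C3=S'] -> C2=M] -> [I,I,M,I] (invalidations this op: 2; running total: 2)
Op 4: C3 write [C3 write: invalidate ['C2=M'] -> C3=M] -> [I,I,I,M] (invalidations this op: 1; running total: 3)
Op 5: C0 write [C0 write: invalidate ['C3=M'] -> C0=M] -> [M,I,I,I] (invalidations this op: 1; running total: 4)
Op 6: C1 read [C1 read from I: others=['C0=M'] -> C1=S, others downsized to S] -> [S,S,I,I] (invalidations this op: 0; running total: 4)
Op 7: C0 write [C0 write: invalidate ['C1=S'] -> C0=M] -> [M,I,I,I] (invalidations this op: 1; running total: 5)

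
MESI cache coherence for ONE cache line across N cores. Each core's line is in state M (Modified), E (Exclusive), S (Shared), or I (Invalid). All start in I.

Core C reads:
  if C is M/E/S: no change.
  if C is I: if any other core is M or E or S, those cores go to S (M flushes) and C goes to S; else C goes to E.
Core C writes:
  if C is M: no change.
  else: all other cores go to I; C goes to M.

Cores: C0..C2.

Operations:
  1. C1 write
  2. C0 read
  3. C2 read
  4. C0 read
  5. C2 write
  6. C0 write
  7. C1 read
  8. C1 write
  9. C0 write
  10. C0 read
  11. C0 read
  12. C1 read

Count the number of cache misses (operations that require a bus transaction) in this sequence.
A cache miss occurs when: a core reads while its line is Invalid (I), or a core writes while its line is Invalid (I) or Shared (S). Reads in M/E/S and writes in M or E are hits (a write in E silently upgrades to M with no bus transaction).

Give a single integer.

Answer: 9

Derivation:
Op 1: C1 write [C1 write: invalidate none -> C1=M] -> [I,M,I] [MISS #1: write from I]
Op 2: C0 read [C0 read from I: others=['C1=M'] -> C0=S, others downsized to S] -> [S,S,I] [MISS #2: read from I]
Op 3: C2 read [C2 read from I: others=['C0=S', 'C1=S'] -> C2=S, others downsized to S] -> [S,S,S] [MISS #3: read from I]
Op 4: C0 read [C0 read: already in S, no change] -> [S,S,S] [hit: read from S]
Op 5: C2 write [C2 write: invalidate ['C0=S', 'C1=S'] -> C2=M] -> [I,I,M] [MISS #4: write from S]
Op 6: C0 write [C0 write: invalidate ['C2=M'] -> C0=M] -> [M,I,I] [MISS #5: write from I]
Op 7: C1 read [C1 read from I: others=['C0=M'] -> C1=S, others downsized to S] -> [S,S,I] [MISS #6: read from I]
Op 8: C1 write [C1 write: invalidate ['C0=S'] -> C1=M] -> [I,M,I] [MISS #7: write from S]
Op 9: C0 write [C0 write: invalidate ['C1=M'] -> C0=M] -> [M,I,I] [MISS #8: write from I]
Op 10: C0 read [C0 read: already in M, no change] -> [M,I,I] [hit: read from M]
Op 11: C0 read [C0 read: already in M, no change] -> [M,I,I] [hit: read from M]
Op 12: C1 read [C1 read from I: others=['C0=M'] -> C1=S, others downsized to S] -> [S,S,I] [MISS #9: read from I]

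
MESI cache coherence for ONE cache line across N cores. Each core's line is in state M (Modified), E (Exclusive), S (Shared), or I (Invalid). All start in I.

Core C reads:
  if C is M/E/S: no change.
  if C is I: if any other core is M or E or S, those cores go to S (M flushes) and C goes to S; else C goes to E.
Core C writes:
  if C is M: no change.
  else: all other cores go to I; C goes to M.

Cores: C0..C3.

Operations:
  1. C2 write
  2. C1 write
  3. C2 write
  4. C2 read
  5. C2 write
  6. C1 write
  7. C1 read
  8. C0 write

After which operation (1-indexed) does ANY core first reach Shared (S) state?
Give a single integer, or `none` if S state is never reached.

Op 1: C2 write [C2 write: invalidate none -> C2=M] -> [I,I,M,I]
Op 2: C1 write [C1 write: invalidate ['C2=M'] -> C1=M] -> [I,M,I,I]
Op 3: C2 write [C2 write: invalidate ['C1=M'] -> C2=M] -> [I,I,M,I]
Op 4: C2 read [C2 read: already in M, no change] -> [I,I,M,I]
Op 5: C2 write [C2 write: already M (modified), no change] -> [I,I,M,I]
Op 6: C1 write [C1 write: invalidate ['C2=M'] -> C1=M] -> [I,M,I,I]
Op 7: C1 read [C1 read: already in M, no change] -> [I,M,I,I]
Op 8: C0 write [C0 write: invalidate ['C1=M'] -> C0=M] -> [M,I,I,I]
S state never reached in this sequence.

Answer: none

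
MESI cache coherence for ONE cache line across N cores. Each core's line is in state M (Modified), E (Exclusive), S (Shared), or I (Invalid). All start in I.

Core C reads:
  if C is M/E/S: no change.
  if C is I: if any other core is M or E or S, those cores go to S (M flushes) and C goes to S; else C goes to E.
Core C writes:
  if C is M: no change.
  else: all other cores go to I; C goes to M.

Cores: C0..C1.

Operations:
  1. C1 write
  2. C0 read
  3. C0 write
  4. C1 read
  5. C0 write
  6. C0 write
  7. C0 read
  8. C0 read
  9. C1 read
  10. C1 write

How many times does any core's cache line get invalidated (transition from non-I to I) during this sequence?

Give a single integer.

Answer: 3

Derivation:
Op 1: C1 write [C1 write: invalidate none -> C1=M] -> [I,M] (invalidations this op: 0; running total: 0)
Op 2: C0 read [C0 read from I: others=['C1=M'] -> C0=S, others downsized to S] -> [S,S] (invalidations this op: 0; running total: 0)
Op 3: C0 write [C0 write: invalidate ['C1=S'] -> C0=M] -> [M,I] (invalidations this op: 1; running total: 1)
Op 4: C1 read [C1 read from I: others=['C0=M'] -> C1=S, others downsized to S] -> [S,S] (invalidations this op: 0; running total: 1)
Op 5: C0 write [C0 write: invalidate ['C1=S'] -> C0=M] -> [M,I] (invalidations this op: 1; running total: 2)
Op 6: C0 write [C0 write: already M (modified), no change] -> [M,I] (invalidations this op: 0; running total: 2)
Op 7: C0 read [C0 read: already in M, no change] -> [M,I] (invalidations this op: 0; running total: 2)
Op 8: C0 read [C0 read: already in M, no change] -> [M,I] (invalidations this op: 0; running total: 2)
Op 9: C1 read [C1 read from I: others=['C0=M'] -> C1=S, others downsized to S] -> [S,S] (invalidations this op: 0; running total: 2)
Op 10: C1 write [C1 write: invalidate ['C0=S'] -> C1=M] -> [I,M] (invalidations this op: 1; running total: 3)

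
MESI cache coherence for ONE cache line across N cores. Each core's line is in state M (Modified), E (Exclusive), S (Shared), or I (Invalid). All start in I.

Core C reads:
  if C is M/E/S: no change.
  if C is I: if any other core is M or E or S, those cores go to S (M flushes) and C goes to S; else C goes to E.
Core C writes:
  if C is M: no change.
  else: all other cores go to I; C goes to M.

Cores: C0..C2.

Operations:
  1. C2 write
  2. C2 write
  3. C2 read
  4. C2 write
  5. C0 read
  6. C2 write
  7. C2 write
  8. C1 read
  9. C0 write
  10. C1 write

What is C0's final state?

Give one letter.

Answer: I

Derivation:
Op 1: C2 write [C2 write: invalidate none -> C2=M] -> [I,I,M]
Op 2: C2 write [C2 write: already M (modified), no change] -> [I,I,M]
Op 3: C2 read [C2 read: already in M, no change] -> [I,I,M]
Op 4: C2 write [C2 write: already M (modified), no change] -> [I,I,M]
Op 5: C0 read [C0 read from I: others=['C2=M'] -> C0=S, others downsized to S] -> [S,I,S]
Op 6: C2 write [C2 write: invalidate ['C0=S'] -> C2=M] -> [I,I,M]
Op 7: C2 write [C2 write: already M (modified), no change] -> [I,I,M]
Op 8: C1 read [C1 read from I: others=['C2=M'] -> C1=S, others downsized to S] -> [I,S,S]
Op 9: C0 write [C0 write: invalidate ['C1=S', 'C2=S'] -> C0=M] -> [M,I,I]
Op 10: C1 write [C1 write: invalidate ['C0=M'] -> C1=M] -> [I,M,I]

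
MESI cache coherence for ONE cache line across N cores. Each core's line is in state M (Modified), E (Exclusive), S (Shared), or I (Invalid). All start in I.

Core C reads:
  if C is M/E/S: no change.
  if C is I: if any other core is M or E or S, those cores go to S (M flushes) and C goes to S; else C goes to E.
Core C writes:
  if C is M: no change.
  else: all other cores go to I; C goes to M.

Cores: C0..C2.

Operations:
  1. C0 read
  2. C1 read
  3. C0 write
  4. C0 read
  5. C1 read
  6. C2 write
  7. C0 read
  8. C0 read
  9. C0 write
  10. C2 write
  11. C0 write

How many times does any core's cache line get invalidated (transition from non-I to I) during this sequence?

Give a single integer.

Answer: 6

Derivation:
Op 1: C0 read [C0 read from I: no other sharers -> C0=E (exclusive)] -> [E,I,I] (invalidations this op: 0; running total: 0)
Op 2: C1 read [C1 read from I: others=['C0=E'] -> C1=S, others downsized to S] -> [S,S,I] (invalidations this op: 0; running total: 0)
Op 3: C0 write [C0 write: invalidate ['C1=S'] -> C0=M] -> [M,I,I] (invalidations this op: 1; running total: 1)
Op 4: C0 read [C0 read: already in M, no change] -> [M,I,I] (invalidations this op: 0; running total: 1)
Op 5: C1 read [C1 read from I: others=['C0=M'] -> C1=S, others downsized to S] -> [S,S,I] (invalidations this op: 0; running total: 1)
Op 6: C2 write [C2 write: invalidate ['C0=S', 'C1=S'] -> C2=M] -> [I,I,M] (invalidations this op: 2; running total: 3)
Op 7: C0 read [C0 read from I: others=['C2=M'] -> C0=S, others downsized to S] -> [S,I,S] (invalidations this op: 0; running total: 3)
Op 8: C0 read [C0 read: already in S, no change] -> [S,I,S] (invalidations this op: 0; running total: 3)
Op 9: C0 write [C0 write: invalidate ['C2=S'] -> C0=M] -> [M,I,I] (invalidations this op: 1; running total: 4)
Op 10: C2 write [C2 write: invalidate ['C0=M'] -> C2=M] -> [I,I,M] (invalidations this op: 1; running total: 5)
Op 11: C0 write [C0 write: invalidate ['C2=M'] -> C0=M] -> [M,I,I] (invalidations this op: 1; running total: 6)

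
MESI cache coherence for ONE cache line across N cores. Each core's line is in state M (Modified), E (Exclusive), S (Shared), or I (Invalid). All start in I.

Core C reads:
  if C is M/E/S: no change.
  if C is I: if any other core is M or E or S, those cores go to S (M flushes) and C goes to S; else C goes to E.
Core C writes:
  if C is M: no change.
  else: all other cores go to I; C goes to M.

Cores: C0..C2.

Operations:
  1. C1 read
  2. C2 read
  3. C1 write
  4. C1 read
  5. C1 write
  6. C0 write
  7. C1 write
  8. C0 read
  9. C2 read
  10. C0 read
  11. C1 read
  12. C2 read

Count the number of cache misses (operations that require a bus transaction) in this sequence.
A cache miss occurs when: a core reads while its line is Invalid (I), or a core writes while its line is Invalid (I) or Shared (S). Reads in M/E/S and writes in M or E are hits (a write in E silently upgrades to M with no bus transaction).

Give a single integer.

Answer: 7

Derivation:
Op 1: C1 read [C1 read from I: no other sharers -> C1=E (exclusive)] -> [I,E,I] [MISS #1: read from I]
Op 2: C2 read [C2 read from I: others=['C1=E'] -> C2=S, others downsized to S] -> [I,S,S] [MISS #2: read from I]
Op 3: C1 write [C1 write: invalidate ['C2=S'] -> C1=M] -> [I,M,I] [MISS #3: write from S]
Op 4: C1 read [C1 read: already in M, no change] -> [I,M,I] [hit: read from M]
Op 5: C1 write [C1 write: already M (modified), no change] -> [I,M,I] [hit: write from M]
Op 6: C0 write [C0 write: invalidate ['C1=M'] -> C0=M] -> [M,I,I] [MISS #4: write from I]
Op 7: C1 write [C1 write: invalidate ['C0=M'] -> C1=M] -> [I,M,I] [MISS #5: write from I]
Op 8: C0 read [C0 read from I: others=['C1=M'] -> C0=S, others downsized to S] -> [S,S,I] [MISS #6: read from I]
Op 9: C2 read [C2 read from I: others=['C0=S', 'C1=S'] -> C2=S, others downsized to S] -> [S,S,S] [MISS #7: read from I]
Op 10: C0 read [C0 read: already in S, no change] -> [S,S,S] [hit: read from S]
Op 11: C1 read [C1 read: already in S, no change] -> [S,S,S] [hit: read from S]
Op 12: C2 read [C2 read: already in S, no change] -> [S,S,S] [hit: read from S]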